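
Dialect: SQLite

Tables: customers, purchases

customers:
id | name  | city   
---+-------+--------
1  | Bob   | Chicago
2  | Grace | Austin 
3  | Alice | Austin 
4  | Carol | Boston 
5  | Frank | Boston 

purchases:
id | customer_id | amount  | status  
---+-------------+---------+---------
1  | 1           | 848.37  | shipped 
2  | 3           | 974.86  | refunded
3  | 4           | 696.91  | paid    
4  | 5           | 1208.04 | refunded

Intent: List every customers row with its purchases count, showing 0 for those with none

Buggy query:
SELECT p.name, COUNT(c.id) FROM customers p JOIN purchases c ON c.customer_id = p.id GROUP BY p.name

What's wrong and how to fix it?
Bug: An inner join excludes parents with zero children

Fix: Use LEFT JOIN so parents without children still appear (COUNT(c.id) gives 0)

Corrected query:
SELECT p.name, COUNT(c.id) FROM customers p LEFT JOIN purchases c ON c.customer_id = p.id GROUP BY p.name

Result:
name  | COUNT(c.id)
------+------------
Alice | 1          
Bob   | 1          
Carol | 1          
Frank | 1          
Grace | 0          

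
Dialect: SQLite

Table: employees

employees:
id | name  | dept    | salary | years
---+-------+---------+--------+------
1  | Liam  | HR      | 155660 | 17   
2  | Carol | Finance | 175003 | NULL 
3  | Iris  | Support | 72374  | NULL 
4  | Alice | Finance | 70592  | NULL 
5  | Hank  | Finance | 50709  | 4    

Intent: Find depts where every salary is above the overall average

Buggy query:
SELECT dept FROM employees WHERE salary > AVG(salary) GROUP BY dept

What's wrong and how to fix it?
Bug: AVG() is an aggregate; it can't sit directly in WHERE

Fix: Use a subquery for AVG and a HAVING MIN(...) filter so the condition holds for every row in the group

Corrected query:
SELECT dept FROM employees GROUP BY dept HAVING MIN(salary) > (SELECT AVG(salary) FROM employees)

Result:
dept
----
HR  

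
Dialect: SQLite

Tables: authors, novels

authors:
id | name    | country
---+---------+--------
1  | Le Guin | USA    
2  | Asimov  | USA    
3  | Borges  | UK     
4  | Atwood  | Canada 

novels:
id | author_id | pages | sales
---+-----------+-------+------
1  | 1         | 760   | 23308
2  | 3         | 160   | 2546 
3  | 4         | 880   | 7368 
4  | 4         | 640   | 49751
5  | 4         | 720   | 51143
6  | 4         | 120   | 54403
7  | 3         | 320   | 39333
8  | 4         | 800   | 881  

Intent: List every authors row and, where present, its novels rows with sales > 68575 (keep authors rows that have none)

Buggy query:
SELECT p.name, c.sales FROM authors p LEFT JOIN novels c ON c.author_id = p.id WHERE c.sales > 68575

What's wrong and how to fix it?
Bug: Filtering c.sales in WHERE discards the NULL rows produced by LEFT JOIN, turning it into an inner join

Fix: Put 'c.sales > 68575' in the JOIN's ON clause instead of WHERE

Corrected query:
SELECT p.name, c.sales FROM authors p LEFT JOIN novels c ON c.author_id = p.id AND c.sales > 68575

Result:
name    | sales
--------+------
Le Guin | NULL 
Asimov  | NULL 
Borges  | NULL 
Atwood  | NULL 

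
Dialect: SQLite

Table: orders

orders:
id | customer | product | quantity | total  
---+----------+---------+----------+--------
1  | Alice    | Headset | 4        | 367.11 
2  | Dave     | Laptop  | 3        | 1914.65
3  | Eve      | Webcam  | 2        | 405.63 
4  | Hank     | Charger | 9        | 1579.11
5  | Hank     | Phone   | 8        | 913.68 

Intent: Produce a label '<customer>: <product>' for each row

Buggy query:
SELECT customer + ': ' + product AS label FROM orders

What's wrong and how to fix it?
Bug: '+' is numeric addition; on text columns SQLite converts them to 0 instead of concatenating

Fix: Use the || operator for string concatenation

Corrected query:
SELECT customer || ': ' || product AS label FROM orders

Result:
label         
--------------
Alice: Headset
Dave: Laptop  
Eve: Webcam   
Hank: Charger 
Hank: Phone   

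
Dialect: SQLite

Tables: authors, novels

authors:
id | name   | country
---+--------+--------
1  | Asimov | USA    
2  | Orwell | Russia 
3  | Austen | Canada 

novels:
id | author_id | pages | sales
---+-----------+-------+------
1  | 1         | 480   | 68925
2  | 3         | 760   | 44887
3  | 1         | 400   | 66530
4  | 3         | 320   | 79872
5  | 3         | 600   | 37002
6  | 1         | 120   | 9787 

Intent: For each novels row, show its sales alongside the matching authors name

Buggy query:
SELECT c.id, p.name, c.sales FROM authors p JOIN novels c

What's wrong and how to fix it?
Bug: Missing join condition: each novels row is matched to all authors rows instead of just its own

Fix: Specify the join condition linking the foreign key to the parent id

Corrected query:
SELECT c.id, p.name, c.sales FROM authors p JOIN novels c ON c.author_id = p.id

Result:
id | name   | sales
---+--------+------
1  | Asimov | 68925
2  | Austen | 44887
3  | Asimov | 66530
4  | Austen | 79872
5  | Austen | 37002
6  | Asimov | 9787 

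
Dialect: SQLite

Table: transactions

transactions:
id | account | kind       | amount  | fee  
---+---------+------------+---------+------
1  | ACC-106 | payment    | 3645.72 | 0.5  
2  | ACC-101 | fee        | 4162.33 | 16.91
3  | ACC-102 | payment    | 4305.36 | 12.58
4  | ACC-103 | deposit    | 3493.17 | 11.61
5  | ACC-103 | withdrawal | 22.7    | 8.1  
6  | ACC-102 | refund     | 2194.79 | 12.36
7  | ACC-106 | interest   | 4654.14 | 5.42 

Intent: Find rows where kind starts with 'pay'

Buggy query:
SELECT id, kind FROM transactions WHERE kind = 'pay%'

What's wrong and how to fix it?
Bug: '=' compares the literal string including the % character; pattern matching needs LIKE

Fix: Use LIKE for wildcard pattern matching

Corrected query:
SELECT id, kind FROM transactions WHERE kind LIKE 'pay%'

Result:
id | kind   
---+--------
1  | payment
3  | payment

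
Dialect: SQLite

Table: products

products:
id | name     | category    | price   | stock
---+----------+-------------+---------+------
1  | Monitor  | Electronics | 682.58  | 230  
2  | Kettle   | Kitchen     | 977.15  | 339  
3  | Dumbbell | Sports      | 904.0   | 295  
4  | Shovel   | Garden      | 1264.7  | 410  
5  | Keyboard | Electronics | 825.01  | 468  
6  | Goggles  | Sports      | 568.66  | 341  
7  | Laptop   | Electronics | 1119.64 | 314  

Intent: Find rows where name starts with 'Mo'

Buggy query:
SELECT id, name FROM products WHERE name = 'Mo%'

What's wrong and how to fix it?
Bug: '=' compares the literal string including the % character; pattern matching needs LIKE

Fix: Replace '=' with LIKE so 'Mo%' is treated as a pattern

Corrected query:
SELECT id, name FROM products WHERE name LIKE 'Mo%'

Result:
id | name   
---+--------
1  | Monitor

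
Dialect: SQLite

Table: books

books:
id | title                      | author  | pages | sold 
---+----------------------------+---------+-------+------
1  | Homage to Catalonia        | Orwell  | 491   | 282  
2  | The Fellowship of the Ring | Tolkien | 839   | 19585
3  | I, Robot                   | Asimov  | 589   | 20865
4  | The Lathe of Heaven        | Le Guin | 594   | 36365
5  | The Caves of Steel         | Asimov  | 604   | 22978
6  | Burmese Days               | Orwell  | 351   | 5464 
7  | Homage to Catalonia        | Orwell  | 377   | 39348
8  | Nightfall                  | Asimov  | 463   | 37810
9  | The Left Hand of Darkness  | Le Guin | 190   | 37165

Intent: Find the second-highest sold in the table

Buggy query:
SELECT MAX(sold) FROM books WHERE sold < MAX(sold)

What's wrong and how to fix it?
Bug: The inner MAX is an aggregate inside WHERE, which is not allowed

Fix: Compute the overall MAX in a subquery, then take MAX of rows below it

Corrected query:
SELECT MAX(sold) FROM books WHERE sold < (SELECT MAX(sold) FROM books)

Result:
MAX(sold)
---------
37810    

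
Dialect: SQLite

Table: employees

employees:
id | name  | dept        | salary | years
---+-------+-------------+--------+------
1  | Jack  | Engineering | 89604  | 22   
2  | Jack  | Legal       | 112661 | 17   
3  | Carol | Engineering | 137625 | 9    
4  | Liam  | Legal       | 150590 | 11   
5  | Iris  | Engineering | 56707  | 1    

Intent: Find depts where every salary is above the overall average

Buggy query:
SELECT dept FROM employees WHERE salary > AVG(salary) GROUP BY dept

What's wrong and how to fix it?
Bug: WHERE evaluates per row before aggregation, so AVG() is unavailable

Fix: Compute the overall average in a scalar subquery and compare each group's MIN against it in HAVING

Corrected query:
SELECT dept FROM employees GROUP BY dept HAVING MIN(salary) > (SELECT AVG(salary) FROM employees)

Result:
dept 
-----
Legal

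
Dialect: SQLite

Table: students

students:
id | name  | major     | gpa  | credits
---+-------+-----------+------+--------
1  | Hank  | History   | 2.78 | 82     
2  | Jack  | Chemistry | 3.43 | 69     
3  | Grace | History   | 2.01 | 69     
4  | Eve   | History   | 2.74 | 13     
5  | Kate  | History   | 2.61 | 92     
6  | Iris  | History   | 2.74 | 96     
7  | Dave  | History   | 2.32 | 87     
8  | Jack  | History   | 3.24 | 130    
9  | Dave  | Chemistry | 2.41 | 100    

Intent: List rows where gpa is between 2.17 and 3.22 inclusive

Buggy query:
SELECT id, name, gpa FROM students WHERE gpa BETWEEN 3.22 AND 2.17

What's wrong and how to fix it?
Bug: BETWEEN expects the lower bound first; with 3.22 AND 2.17 the range is empty

Fix: Write BETWEEN 2.17 AND 3.22

Corrected query:
SELECT id, name, gpa FROM students WHERE gpa BETWEEN 2.17 AND 3.22

Result:
id | name | gpa 
---+------+-----
1  | Hank | 2.78
4  | Eve  | 2.74
5  | Kate | 2.61
6  | Iris | 2.74
7  | Dave | 2.32
9  | Dave | 2.41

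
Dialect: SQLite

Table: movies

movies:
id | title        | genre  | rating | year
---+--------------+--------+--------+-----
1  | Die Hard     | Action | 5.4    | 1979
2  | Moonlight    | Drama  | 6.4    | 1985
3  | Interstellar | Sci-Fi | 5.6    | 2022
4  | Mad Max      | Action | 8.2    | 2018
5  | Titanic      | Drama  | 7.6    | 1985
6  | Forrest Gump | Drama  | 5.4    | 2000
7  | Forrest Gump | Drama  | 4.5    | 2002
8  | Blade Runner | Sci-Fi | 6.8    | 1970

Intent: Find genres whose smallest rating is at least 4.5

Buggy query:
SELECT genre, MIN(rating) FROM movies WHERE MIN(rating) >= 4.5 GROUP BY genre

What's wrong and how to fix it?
Bug: Aggregates like MIN are computed per group after WHERE runs

Fix: Replace WHERE with HAVING after the GROUP BY

Corrected query:
SELECT genre, MIN(rating) FROM movies GROUP BY genre HAVING MIN(rating) >= 4.5

Result:
genre  | MIN(rating)
-------+------------
Action | 5.4        
Drama  | 4.5        
Sci-Fi | 5.6        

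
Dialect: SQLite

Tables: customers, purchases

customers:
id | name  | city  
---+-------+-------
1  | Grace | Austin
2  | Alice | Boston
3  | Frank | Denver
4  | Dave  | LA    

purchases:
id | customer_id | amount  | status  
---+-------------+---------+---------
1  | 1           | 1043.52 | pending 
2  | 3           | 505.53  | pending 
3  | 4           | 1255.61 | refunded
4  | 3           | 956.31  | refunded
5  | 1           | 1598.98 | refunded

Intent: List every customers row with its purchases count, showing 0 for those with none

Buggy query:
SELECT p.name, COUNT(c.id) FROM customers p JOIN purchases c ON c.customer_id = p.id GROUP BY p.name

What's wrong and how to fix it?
Bug: An inner join excludes parents with zero children

Fix: Switch to LEFT JOIN to retain unmatched parent rows

Corrected query:
SELECT p.name, COUNT(c.id) FROM customers p LEFT JOIN purchases c ON c.customer_id = p.id GROUP BY p.name

Result:
name  | COUNT(c.id)
------+------------
Alice | 0          
Dave  | 1          
Frank | 2          
Grace | 2          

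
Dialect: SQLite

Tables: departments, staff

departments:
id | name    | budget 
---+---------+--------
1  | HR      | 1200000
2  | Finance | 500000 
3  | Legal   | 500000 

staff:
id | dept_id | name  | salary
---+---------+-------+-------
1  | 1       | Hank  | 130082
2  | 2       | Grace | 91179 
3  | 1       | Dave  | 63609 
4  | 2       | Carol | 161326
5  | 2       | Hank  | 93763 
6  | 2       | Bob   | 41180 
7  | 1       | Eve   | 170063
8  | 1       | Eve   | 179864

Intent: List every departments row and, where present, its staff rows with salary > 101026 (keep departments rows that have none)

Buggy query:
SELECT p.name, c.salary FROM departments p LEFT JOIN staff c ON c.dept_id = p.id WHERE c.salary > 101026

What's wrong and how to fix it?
Bug: A WHERE condition on the right-hand table after LEFT JOIN drops unmatched parents

Fix: Move the right-table condition into the ON clause so unmatched parents are kept

Corrected query:
SELECT p.name, c.salary FROM departments p LEFT JOIN staff c ON c.dept_id = p.id AND c.salary > 101026

Result:
name    | salary
--------+-------
HR      | 130082
HR      | 170063
HR      | 179864
Finance | 161326
Legal   | NULL  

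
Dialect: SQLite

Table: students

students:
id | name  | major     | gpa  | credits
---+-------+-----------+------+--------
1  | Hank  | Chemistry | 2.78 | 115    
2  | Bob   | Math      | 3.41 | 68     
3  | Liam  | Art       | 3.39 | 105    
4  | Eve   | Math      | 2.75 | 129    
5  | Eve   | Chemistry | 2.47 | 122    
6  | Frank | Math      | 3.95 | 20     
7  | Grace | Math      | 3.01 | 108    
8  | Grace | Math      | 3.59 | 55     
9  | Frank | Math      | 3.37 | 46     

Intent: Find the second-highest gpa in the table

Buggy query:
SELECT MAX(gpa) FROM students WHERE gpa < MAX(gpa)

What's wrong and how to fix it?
Bug: The inner MAX is an aggregate inside WHERE, which is not allowed

Fix: Compute the overall MAX in a subquery, then take MAX of rows below it

Corrected query:
SELECT MAX(gpa) FROM students WHERE gpa < (SELECT MAX(gpa) FROM students)

Result:
MAX(gpa)
--------
3.59    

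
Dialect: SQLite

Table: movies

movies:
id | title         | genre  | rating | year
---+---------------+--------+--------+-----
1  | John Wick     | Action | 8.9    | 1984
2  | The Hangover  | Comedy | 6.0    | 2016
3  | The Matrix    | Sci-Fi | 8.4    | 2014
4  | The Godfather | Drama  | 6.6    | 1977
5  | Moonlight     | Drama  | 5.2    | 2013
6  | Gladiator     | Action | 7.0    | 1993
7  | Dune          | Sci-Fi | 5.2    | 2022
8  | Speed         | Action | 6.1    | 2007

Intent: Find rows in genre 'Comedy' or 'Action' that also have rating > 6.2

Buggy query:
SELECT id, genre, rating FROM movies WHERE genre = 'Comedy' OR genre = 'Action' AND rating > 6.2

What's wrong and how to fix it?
Bug: AND binds tighter than OR, so this parses as genre = 'Comedy' OR (genre = 'Action' AND rating > 6.2)

Fix: Add parentheses around the OR so the AND applies to both alternatives

Corrected query:
SELECT id, genre, rating FROM movies WHERE (genre = 'Comedy' OR genre = 'Action') AND rating > 6.2

Result:
id | genre  | rating
---+--------+-------
1  | Action | 8.9   
6  | Action | 7     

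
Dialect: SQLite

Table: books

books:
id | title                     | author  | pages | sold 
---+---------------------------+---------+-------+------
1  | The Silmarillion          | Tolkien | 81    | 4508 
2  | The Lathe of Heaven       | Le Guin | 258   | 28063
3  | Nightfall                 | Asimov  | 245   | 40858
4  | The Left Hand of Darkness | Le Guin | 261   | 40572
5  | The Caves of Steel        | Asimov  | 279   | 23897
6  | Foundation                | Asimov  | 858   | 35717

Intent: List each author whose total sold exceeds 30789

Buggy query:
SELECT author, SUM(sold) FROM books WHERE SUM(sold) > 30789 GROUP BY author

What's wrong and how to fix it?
Bug: WHERE runs before GROUP BY, so aggregates aren't available there

Fix: Move the aggregate condition to a HAVING clause

Corrected query:
SELECT author, SUM(sold) FROM books GROUP BY author HAVING SUM(sold) > 30789

Result:
author  | SUM(sold)
--------+----------
Asimov  | 100472   
Le Guin | 68635    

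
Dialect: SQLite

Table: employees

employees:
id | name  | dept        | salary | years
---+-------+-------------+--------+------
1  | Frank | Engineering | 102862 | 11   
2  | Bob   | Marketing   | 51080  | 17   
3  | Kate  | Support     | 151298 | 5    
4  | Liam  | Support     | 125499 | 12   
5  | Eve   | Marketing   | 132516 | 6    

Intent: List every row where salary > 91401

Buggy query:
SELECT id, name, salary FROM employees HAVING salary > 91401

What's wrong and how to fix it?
Bug: This is a non-aggregate query (no GROUP BY, no aggregates), so in SQLite the HAVING clause is invalid here; a row-level condition belongs in WHERE

Fix: Use WHERE for row-level filtering

Corrected query:
SELECT id, name, salary FROM employees WHERE salary > 91401

Result:
id | name  | salary
---+-------+-------
1  | Frank | 102862
3  | Kate  | 151298
4  | Liam  | 125499
5  | Eve   | 132516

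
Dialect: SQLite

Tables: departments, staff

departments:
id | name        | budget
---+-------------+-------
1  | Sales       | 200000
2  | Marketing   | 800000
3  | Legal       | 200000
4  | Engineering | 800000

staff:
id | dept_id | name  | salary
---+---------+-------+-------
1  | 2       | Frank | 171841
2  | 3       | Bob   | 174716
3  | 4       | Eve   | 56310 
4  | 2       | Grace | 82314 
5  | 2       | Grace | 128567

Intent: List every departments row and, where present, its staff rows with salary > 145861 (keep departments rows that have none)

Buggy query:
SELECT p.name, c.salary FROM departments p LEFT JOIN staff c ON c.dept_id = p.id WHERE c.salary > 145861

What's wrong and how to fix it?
Bug: A WHERE condition on the right-hand table after LEFT JOIN drops unmatched parents

Fix: Move the right-table condition into the ON clause so unmatched parents are kept

Corrected query:
SELECT p.name, c.salary FROM departments p LEFT JOIN staff c ON c.dept_id = p.id AND c.salary > 145861

Result:
name        | salary
------------+-------
Sales       | NULL  
Marketing   | 171841
Legal       | 174716
Engineering | NULL  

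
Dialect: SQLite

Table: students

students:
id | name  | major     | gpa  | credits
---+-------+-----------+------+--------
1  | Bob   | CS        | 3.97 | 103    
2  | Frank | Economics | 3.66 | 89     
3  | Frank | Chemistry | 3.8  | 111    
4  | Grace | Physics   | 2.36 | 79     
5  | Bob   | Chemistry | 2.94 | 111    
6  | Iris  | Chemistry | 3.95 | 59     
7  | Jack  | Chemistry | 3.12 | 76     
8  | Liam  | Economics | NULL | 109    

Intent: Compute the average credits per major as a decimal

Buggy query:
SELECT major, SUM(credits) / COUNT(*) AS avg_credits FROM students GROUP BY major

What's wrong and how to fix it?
Bug: Both operands are integers, so '/' performs integer division and truncates

Fix: Cast one side to REAL so the division keeps the fractional part

Corrected query:
SELECT major, SUM(credits) * 1.0 / COUNT(*) AS avg_credits FROM students GROUP BY major

Result:
major     | avg_credits
----------+------------
CS        | 103        
Chemistry | 89.25      
Economics | 99         
Physics   | 79         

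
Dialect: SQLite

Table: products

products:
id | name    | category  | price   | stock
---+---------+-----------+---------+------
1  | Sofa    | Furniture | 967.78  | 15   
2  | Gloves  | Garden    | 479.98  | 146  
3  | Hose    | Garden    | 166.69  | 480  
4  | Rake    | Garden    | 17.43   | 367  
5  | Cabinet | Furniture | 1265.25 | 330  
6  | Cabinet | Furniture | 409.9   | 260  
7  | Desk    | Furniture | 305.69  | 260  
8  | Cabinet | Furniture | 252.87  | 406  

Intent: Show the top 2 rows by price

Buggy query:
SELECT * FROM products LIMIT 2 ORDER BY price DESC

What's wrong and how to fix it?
Bug: LIMIT must come after ORDER BY

Fix: Swap the clauses: ORDER BY first, then LIMIT

Corrected query:
SELECT * FROM products ORDER BY price DESC LIMIT 2

Result:
id | name    | category  | price   | stock
---+---------+-----------+---------+------
5  | Cabinet | Furniture | 1265.25 | 330  
1  | Sofa    | Furniture | 967.78  | 15   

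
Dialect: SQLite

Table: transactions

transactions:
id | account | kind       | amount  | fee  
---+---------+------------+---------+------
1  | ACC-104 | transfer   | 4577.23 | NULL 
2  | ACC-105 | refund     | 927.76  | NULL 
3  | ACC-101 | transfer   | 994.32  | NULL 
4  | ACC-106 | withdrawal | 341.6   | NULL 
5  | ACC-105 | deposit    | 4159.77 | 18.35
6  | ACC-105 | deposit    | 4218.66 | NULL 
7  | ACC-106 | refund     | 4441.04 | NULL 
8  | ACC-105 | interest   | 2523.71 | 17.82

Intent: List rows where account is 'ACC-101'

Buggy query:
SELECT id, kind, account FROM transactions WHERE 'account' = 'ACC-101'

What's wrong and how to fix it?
Bug: 'account' in single quotes is a string literal, not the column; the comparison is literal-vs-literal and never true

Fix: Remove the quotes around the column name (or use double quotes for an identifier)

Corrected query:
SELECT id, kind, account FROM transactions WHERE account = 'ACC-101'

Result:
id | kind     | account
---+----------+--------
3  | transfer | ACC-101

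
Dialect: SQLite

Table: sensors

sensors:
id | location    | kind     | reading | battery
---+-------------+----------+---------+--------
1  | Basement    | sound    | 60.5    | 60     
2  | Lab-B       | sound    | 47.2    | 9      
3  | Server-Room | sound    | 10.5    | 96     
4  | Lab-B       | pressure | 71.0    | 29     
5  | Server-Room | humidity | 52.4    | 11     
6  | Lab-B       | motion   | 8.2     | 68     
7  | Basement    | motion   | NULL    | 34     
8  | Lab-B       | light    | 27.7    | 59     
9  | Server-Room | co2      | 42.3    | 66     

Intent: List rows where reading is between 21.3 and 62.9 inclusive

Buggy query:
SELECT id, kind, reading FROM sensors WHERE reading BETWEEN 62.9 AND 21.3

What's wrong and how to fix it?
Bug: BETWEEN expects the lower bound first; with 62.9 AND 21.3 the range is empty

Fix: Swap the bounds so the smaller value comes first

Corrected query:
SELECT id, kind, reading FROM sensors WHERE reading BETWEEN 21.3 AND 62.9

Result:
id | kind     | reading
---+----------+--------
1  | sound    | 60.5   
2  | sound    | 47.2   
5  | humidity | 52.4   
8  | light    | 27.7   
9  | co2      | 42.3   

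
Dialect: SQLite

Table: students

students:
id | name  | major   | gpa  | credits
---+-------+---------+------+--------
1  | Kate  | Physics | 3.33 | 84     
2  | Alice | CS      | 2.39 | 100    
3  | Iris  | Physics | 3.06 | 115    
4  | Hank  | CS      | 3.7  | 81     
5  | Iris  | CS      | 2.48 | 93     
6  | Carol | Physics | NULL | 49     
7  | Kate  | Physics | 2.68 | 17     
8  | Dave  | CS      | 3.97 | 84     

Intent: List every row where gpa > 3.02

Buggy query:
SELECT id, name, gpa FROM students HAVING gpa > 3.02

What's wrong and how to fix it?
Bug: HAVING filters the output of aggregation, but this query has no GROUP BY and no aggregate functions, so SQLite rejects it (HAVING clause on a non-aggregate query); the condition here is per row

Fix: Replace HAVING with WHERE since the condition applies to individual rows

Corrected query:
SELECT id, name, gpa FROM students WHERE gpa > 3.02

Result:
id | name | gpa 
---+------+-----
1  | Kate | 3.33
3  | Iris | 3.06
4  | Hank | 3.7 
8  | Dave | 3.97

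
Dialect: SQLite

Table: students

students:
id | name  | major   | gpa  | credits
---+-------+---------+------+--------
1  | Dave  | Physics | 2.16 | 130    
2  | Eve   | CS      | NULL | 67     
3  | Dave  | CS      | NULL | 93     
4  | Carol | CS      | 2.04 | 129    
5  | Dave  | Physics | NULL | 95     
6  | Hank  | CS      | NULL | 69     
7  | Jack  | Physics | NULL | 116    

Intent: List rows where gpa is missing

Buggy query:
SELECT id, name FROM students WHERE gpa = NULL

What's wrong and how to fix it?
Bug: '= NULL' is always unknown in SQL three-valued logic, so no rows match

Fix: Replace '= NULL' with 'IS NULL'

Corrected query:
SELECT id, name FROM students WHERE gpa IS NULL

Result:
id | name
---+-----
2  | Eve 
3  | Dave
5  | Dave
6  | Hank
7  | Jack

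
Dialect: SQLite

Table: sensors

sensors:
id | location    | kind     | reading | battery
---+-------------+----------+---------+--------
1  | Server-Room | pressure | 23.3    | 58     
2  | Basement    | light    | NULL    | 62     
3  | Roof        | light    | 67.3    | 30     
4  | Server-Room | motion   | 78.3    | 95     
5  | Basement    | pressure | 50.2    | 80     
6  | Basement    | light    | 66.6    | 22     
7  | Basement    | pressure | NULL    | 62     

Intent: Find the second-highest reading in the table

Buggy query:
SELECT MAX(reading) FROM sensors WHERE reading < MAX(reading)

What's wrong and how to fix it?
Bug: The inner MAX is an aggregate inside WHERE, which is not allowed

Fix: Put the inner MAX in a scalar subquery

Corrected query:
SELECT MAX(reading) FROM sensors WHERE reading < (SELECT MAX(reading) FROM sensors)

Result:
MAX(reading)
------------
67.3        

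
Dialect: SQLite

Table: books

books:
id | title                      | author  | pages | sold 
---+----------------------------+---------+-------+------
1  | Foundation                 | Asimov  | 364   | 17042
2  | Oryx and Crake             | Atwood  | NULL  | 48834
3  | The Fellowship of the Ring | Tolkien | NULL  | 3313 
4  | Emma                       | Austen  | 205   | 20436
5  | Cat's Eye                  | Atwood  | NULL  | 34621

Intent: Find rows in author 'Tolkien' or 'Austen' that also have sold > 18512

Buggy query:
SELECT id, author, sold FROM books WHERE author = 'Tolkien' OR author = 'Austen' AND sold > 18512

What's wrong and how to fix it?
Bug: AND binds tighter than OR, so this parses as author = 'Tolkien' OR (author = 'Austen' AND sold > 18512)

Fix: Group the OR with parentheses (or use IN), then AND the threshold

Corrected query:
SELECT id, author, sold FROM books WHERE (author = 'Tolkien' OR author = 'Austen') AND sold > 18512

Result:
id | author | sold 
---+--------+------
4  | Austen | 20436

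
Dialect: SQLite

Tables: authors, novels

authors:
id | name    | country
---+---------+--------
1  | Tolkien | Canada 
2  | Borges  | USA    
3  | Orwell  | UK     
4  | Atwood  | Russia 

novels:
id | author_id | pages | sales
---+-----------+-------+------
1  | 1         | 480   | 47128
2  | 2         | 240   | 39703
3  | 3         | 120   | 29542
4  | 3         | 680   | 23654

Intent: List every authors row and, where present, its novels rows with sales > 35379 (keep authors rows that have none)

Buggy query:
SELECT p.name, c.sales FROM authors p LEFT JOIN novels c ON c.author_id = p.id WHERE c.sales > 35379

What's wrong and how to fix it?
Bug: Filtering c.sales in WHERE discards the NULL rows produced by LEFT JOIN, turning it into an inner join

Fix: Move the right-table condition into the ON clause so unmatched parents are kept

Corrected query:
SELECT p.name, c.sales FROM authors p LEFT JOIN novels c ON c.author_id = p.id AND c.sales > 35379

Result:
name    | sales
--------+------
Tolkien | 47128
Borges  | 39703
Orwell  | NULL 
Atwood  | NULL 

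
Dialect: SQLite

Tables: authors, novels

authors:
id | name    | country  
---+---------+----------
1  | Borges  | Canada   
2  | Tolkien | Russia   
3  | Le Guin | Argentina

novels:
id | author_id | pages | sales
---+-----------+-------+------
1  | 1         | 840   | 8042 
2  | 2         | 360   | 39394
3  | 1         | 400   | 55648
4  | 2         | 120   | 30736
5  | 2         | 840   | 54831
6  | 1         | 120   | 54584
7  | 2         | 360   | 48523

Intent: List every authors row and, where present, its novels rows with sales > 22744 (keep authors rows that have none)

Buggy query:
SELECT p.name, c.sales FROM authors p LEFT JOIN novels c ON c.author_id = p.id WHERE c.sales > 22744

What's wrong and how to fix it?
Bug: Filtering c.sales in WHERE discards the NULL rows produced by LEFT JOIN, turning it into an inner join

Fix: Move the right-table condition into the ON clause so unmatched parents are kept

Corrected query:
SELECT p.name, c.sales FROM authors p LEFT JOIN novels c ON c.author_id = p.id AND c.sales > 22744

Result:
name    | sales
--------+------
Borges  | 54584
Borges  | 55648
Tolkien | 30736
Tolkien | 39394
Tolkien | 48523
Tolkien | 54831
Le Guin | NULL 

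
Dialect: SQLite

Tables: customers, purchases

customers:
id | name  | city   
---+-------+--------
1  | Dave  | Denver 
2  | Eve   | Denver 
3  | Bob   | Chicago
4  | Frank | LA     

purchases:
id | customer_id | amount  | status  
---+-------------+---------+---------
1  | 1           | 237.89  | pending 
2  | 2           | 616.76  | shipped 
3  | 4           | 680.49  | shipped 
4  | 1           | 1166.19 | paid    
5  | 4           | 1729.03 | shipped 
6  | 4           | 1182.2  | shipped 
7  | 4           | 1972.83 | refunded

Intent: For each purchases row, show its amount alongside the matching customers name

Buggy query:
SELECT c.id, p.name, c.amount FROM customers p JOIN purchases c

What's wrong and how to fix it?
Bug: Missing join condition: each purchases row is matched to all customers rows instead of just its own

Fix: Specify the join condition linking the foreign key to the parent id

Corrected query:
SELECT c.id, p.name, c.amount FROM customers p JOIN purchases c ON c.customer_id = p.id

Result:
id | name  | amount 
---+-------+--------
1  | Dave  | 237.89 
2  | Eve   | 616.76 
3  | Frank | 680.49 
4  | Dave  | 1166.19
5  | Frank | 1729.03
6  | Frank | 1182.2 
7  | Frank | 1972.83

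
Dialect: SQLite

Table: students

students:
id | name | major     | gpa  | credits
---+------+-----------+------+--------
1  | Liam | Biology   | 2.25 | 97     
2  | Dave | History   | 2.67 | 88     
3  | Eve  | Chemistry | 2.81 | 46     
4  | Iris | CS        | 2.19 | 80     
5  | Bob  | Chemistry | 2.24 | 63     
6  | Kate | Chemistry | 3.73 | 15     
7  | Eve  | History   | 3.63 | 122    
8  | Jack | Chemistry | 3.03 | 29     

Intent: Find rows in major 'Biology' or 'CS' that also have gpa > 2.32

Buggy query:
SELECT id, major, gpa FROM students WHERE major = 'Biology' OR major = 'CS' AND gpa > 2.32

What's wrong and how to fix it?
Bug: AND binds tighter than OR, so this parses as major = 'Biology' OR (major = 'CS' AND gpa > 2.32)

Fix: Group the OR with parentheses (or use IN), then AND the threshold

Corrected query:
SELECT id, major, gpa FROM students WHERE (major = 'Biology' OR major = 'CS') AND gpa > 2.32

Result:
(no rows)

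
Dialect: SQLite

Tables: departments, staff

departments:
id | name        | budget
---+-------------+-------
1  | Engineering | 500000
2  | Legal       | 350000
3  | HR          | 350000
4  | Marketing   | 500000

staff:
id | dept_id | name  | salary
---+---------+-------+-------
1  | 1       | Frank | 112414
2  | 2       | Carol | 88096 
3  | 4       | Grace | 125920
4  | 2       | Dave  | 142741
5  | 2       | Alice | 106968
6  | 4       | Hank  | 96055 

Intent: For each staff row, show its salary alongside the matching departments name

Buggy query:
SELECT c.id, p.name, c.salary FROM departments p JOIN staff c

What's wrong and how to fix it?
Bug: JOIN with no ON clause produces a cartesian product; every staff row pairs with every departments row

Fix: Specify the join condition linking the foreign key to the parent id

Corrected query:
SELECT c.id, p.name, c.salary FROM departments p JOIN staff c ON c.dept_id = p.id

Result:
id | name        | salary
---+-------------+-------
1  | Engineering | 112414
2  | Legal       | 88096 
3  | Marketing   | 125920
4  | Legal       | 142741
5  | Legal       | 106968
6  | Marketing   | 96055 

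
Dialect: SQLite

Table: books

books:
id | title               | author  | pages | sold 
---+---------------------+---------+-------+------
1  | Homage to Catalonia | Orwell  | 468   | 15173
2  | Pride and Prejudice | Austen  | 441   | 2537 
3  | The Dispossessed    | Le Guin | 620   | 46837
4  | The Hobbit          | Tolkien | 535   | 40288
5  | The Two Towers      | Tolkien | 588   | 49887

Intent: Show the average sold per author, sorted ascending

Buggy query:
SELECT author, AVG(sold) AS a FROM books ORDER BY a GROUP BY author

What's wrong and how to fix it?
Bug: GROUP BY must precede ORDER BY

Fix: Reorder: SELECT … FROM … GROUP BY … ORDER BY …

Corrected query:
SELECT author, AVG(sold) AS a FROM books GROUP BY author ORDER BY a

Result:
author  | a      
--------+--------
Austen  | 2537   
Orwell  | 15173  
Tolkien | 45087.5
Le Guin | 46837  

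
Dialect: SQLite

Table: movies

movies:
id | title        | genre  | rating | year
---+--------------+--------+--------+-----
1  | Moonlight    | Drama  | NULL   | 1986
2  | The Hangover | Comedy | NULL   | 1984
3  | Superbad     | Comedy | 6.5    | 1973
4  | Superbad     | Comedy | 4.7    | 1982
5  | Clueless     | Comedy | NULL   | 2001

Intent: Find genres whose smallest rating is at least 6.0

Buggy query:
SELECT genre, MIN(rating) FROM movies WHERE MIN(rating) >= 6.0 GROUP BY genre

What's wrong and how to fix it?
Bug: Aggregates like MIN are computed per group after WHERE runs

Fix: Use HAVING for the per-group MIN condition

Corrected query:
SELECT genre, MIN(rating) FROM movies GROUP BY genre HAVING MIN(rating) >= 6.0

Result:
(no rows)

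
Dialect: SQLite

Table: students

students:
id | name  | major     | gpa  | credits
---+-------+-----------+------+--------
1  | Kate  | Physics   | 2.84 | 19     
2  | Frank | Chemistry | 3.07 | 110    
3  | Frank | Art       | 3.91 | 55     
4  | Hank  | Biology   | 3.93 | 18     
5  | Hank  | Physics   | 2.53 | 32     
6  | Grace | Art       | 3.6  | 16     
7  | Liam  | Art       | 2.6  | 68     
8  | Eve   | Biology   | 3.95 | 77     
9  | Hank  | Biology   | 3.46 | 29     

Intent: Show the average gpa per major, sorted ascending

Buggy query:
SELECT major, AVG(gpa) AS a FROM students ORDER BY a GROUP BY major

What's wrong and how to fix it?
Bug: ORDER BY appears before GROUP BY; SQL clause order requires GROUP BY first

Fix: Reorder: SELECT … FROM … GROUP BY … ORDER BY …

Corrected query:
SELECT major, AVG(gpa) AS a FROM students GROUP BY major ORDER BY a

Result:
major     | a    
----------+------
Physics   | 2.685
Chemistry | 3.07 
Art       | 3.37 
Biology   | 3.78 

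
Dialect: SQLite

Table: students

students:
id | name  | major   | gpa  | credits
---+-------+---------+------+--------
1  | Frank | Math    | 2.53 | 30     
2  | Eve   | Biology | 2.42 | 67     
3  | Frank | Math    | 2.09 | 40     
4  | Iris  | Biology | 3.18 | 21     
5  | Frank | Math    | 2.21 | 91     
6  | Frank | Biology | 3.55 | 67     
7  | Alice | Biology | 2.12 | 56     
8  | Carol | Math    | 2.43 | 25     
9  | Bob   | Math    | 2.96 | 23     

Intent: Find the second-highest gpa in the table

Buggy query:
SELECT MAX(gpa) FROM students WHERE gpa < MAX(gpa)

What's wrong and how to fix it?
Bug: The inner MAX is an aggregate inside WHERE, which is not allowed

Fix: Put the inner MAX in a scalar subquery

Corrected query:
SELECT MAX(gpa) FROM students WHERE gpa < (SELECT MAX(gpa) FROM students)

Result:
MAX(gpa)
--------
3.18    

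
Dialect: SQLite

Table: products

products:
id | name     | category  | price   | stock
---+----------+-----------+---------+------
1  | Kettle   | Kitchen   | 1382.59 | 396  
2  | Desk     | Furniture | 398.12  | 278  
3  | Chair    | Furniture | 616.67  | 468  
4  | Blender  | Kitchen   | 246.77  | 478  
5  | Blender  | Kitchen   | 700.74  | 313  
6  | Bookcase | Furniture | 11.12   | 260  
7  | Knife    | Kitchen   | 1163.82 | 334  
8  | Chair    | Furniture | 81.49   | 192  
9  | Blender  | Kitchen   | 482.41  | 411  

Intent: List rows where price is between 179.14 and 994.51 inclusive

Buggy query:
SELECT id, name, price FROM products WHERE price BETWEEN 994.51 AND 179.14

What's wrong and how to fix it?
Bug: BETWEEN expects the lower bound first; with 994.51 AND 179.14 the range is empty

Fix: Write BETWEEN 179.14 AND 994.51

Corrected query:
SELECT id, name, price FROM products WHERE price BETWEEN 179.14 AND 994.51

Result:
id | name    | price 
---+---------+-------
2  | Desk    | 398.12
3  | Chair   | 616.67
4  | Blender | 246.77
5  | Blender | 700.74
9  | Blender | 482.41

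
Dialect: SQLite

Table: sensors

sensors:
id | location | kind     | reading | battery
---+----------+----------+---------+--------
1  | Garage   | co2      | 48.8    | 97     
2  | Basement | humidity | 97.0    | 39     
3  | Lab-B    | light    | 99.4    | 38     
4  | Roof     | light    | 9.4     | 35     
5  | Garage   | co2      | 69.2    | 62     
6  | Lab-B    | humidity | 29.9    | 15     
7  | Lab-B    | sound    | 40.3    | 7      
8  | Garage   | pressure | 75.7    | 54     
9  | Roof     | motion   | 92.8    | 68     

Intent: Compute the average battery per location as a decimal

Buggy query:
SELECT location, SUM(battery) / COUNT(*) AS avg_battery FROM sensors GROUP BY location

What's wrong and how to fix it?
Bug: Both operands are integers, so '/' performs integer division and truncates

Fix: Multiply by 1.0 (or CAST to REAL) to force floating-point division

Corrected query:
SELECT location, SUM(battery) * 1.0 / COUNT(*) AS avg_battery FROM sensors GROUP BY location

Result:
location | avg_battery
---------+------------
Basement | 39         
Garage   | 71         
Lab-B    | 20         
Roof     | 51.5       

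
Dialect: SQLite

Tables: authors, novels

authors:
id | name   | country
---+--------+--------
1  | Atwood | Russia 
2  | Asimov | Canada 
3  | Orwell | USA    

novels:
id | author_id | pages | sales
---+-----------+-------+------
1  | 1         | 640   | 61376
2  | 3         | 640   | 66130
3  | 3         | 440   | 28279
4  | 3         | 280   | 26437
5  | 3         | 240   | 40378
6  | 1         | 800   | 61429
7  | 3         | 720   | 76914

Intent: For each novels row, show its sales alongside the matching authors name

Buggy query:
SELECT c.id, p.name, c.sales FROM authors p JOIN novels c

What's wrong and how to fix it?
Bug: JOIN with no ON clause produces a cartesian product; every novels row pairs with every authors row

Fix: Add ON c.author_id = p.id to the JOIN

Corrected query:
SELECT c.id, p.name, c.sales FROM authors p JOIN novels c ON c.author_id = p.id

Result:
id | name   | sales
---+--------+------
1  | Atwood | 61376
2  | Orwell | 66130
3  | Orwell | 28279
4  | Orwell | 26437
5  | Orwell | 40378
6  | Atwood | 61429
7  | Orwell | 76914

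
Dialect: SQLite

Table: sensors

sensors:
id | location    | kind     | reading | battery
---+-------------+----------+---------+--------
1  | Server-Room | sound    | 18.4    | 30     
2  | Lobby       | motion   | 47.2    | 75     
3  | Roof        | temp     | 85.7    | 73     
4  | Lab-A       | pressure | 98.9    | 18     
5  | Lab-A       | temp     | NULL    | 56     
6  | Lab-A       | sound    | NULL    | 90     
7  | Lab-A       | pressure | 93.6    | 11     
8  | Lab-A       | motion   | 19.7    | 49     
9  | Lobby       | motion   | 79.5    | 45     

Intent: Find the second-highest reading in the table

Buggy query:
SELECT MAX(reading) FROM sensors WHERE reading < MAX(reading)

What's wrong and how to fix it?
Bug: MAX(reading) on the right of the comparison is an aggregate-in-WHERE error

Fix: Compute the overall MAX in a subquery, then take MAX of rows below it

Corrected query:
SELECT MAX(reading) FROM sensors WHERE reading < (SELECT MAX(reading) FROM sensors)

Result:
MAX(reading)
------------
93.6        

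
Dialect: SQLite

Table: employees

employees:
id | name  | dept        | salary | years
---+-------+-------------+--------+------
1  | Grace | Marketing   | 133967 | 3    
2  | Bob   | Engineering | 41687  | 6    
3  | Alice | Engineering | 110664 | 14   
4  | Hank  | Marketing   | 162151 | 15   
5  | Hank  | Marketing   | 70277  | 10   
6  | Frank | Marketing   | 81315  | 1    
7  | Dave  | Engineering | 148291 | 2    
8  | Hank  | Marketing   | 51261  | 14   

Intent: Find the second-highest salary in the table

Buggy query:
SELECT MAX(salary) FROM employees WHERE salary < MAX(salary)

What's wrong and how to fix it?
Bug: The inner MAX is an aggregate inside WHERE, which is not allowed

Fix: Put the inner MAX in a scalar subquery

Corrected query:
SELECT MAX(salary) FROM employees WHERE salary < (SELECT MAX(salary) FROM employees)

Result:
MAX(salary)
-----------
148291     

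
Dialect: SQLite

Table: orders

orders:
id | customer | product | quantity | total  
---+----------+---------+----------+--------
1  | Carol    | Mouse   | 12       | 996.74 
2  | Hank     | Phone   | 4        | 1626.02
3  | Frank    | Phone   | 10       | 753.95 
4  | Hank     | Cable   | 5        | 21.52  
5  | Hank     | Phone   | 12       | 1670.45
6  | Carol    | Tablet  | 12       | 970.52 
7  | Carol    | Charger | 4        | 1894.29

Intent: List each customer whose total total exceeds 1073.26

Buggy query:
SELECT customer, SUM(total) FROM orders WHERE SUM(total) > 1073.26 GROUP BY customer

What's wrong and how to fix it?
Bug: Aggregate functions cannot appear in a WHERE clause

Fix: Move the aggregate condition to a HAVING clause

Corrected query:
SELECT customer, SUM(total) FROM orders GROUP BY customer HAVING SUM(total) > 1073.26

Result:
customer | SUM(total)
---------+-----------
Carol    | 3861.55   
Hank     | 3317.99   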